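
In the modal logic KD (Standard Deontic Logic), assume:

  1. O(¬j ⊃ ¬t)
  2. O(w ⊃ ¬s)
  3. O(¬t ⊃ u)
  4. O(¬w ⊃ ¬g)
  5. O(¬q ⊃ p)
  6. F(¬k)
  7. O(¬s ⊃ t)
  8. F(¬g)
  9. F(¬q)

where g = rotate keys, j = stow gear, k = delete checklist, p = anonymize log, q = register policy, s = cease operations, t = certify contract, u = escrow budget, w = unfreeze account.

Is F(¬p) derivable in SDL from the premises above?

Premise 5 is O(¬q ⊃ p), but O(¬q) is not derivable from the premises, so it does not yield O(p).
No other premise forces O(p). An ideal world satisfying every premise can still have ¬p true, so F(¬p) is not derivable.

No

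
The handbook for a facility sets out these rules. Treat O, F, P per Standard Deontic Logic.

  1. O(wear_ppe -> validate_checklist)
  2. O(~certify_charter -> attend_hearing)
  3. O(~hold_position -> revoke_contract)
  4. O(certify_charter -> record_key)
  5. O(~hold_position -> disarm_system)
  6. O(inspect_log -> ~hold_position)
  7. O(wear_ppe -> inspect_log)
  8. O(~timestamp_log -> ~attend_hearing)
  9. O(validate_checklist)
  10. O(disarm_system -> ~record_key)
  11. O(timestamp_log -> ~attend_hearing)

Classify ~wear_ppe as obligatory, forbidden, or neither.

By case analysis on timestamp_log: premise 11 gives O(timestamp_log -> ~attend_hearing) and premise 8 gives O(~timestamp_log -> ~attend_hearing), so O(~attend_hearing) either way.
The contrapositive of premise 2 (O(~certify_charter -> attend_hearing)) is O(~attend_hearing -> certify_charter), and O(~attend_hearing) is already established, so O(certify_charter).
Premise 4 is O(certify_charter -> record_key); since O(certify_charter), deontic closure gives O(record_key).
Premise 10, O(disarm_system -> ~record_key), contraposes to O(record_key -> ~disarm_system); with O(record_key) we get O(~disarm_system).
The contrapositive of premise 5 (O(~hold_position -> disarm_system)) is O(~disarm_system -> hold_position), and O(~disarm_system) is already established, so O(hold_position).
Premise 6, O(inspect_log -> ~hold_position), contraposes to O(hold_position -> ~inspect_log); with O(hold_position) we get O(~inspect_log).
Premise 7, O(wear_ppe -> inspect_log), contraposes to O(~inspect_log -> ~wear_ppe); with O(~inspect_log) we get O(~wear_ppe).
Premises 1, 3, 9 do not contribute to this derivation.
Hence ~wear_ppe is obligatory.

Obligatory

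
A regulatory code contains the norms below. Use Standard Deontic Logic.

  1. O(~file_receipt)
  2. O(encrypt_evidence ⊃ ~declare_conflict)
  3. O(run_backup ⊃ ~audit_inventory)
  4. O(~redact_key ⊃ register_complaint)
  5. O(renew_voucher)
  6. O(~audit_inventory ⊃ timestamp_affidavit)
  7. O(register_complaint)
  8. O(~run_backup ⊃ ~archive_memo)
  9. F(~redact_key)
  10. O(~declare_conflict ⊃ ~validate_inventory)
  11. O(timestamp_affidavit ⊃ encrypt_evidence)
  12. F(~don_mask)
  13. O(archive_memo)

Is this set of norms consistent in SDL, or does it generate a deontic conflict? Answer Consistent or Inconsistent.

Premise 4 is O(~redact_key ⊃ register_complaint); even if O(register_complaint) held, inferring O(~redact_key) would be affirming the consequent — invalid.
So O(~redact_key) is not derivable, and the apparent clash with O(redact_key) does not arise.
A world satisfying every obligation exists (e.g. archive_memo=true, audit_inventory=false, declare_conflict=false, don_mask=true, encrypt_evidence=true, file_receipt=false, redact_key=true, register_complaint=true, renew_voucher=true, run_backup=true, timestamp_affidavit=true, validate_inventory=false); no atom is both obligatory and forbidden, so the set is consistent.

Consistent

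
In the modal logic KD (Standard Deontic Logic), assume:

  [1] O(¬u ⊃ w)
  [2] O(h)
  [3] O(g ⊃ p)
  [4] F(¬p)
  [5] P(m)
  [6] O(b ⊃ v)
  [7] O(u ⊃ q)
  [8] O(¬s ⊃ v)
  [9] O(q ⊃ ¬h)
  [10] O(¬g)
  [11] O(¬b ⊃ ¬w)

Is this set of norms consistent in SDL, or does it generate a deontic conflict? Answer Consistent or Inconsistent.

Premise 3 is O(g ⊃ p); even if O(p) held, inferring O(g) would be affirming the consequent — invalid.
So O(g) is not derivable, and the apparent clash with O(¬g) does not arise.
A world satisfying every obligation exists (e.g. b=true, g=false, h=true, m=false, p=true, q=false, s=false, u=false, v=true, w=true); no atom is both obligatory and forbidden, so the set is consistent.

Consistent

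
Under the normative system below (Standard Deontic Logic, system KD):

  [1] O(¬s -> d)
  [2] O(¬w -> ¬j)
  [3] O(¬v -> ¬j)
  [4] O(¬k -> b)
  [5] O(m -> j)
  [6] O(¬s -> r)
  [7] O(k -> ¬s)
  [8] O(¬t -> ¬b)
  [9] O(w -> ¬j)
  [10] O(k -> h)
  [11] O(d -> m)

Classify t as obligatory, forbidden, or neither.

Premises 9 and 2 cover both cases: O(w -> ¬j) and O(¬w -> ¬j). Since w ∨ ¬w is a tautology, O(¬j) follows.
Premise 5, O(m -> j), contraposes to O(¬j -> ¬m); with O(¬j) we get O(¬m).
Premise 11, O(d -> m), contraposes to O(¬m -> ¬d); with O(¬m) we get O(¬d).
The contrapositive of premise 1 (O(¬s -> d)) is O(¬d -> s), and O(¬d) is already established, so O(s).
The contrapositive of premise 7 (O(k -> ¬s)) is O(s -> ¬k), and O(s) is already established, so O(¬k).
From O(¬k) and premise 4, O(¬k -> b), we obtain O(b).
The contrapositive of premise 8 (O(¬t -> ¬b)) is O(b -> t), and O(b) is already established, so O(t).
Premises 3, 6, 10 do not contribute to this derivation.
Hence t is obligatory.

Obligatory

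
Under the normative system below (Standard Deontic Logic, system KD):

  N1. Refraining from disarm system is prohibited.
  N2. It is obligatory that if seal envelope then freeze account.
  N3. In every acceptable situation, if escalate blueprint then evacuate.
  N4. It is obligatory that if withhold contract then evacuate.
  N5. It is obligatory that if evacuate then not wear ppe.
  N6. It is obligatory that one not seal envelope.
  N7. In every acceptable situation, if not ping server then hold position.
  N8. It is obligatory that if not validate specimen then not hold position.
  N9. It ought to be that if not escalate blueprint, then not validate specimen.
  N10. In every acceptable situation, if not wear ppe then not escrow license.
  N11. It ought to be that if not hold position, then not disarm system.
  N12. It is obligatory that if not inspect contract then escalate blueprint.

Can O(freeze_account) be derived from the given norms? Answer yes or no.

Premise 2 is O(seal_envelope → freeze_account), but O(seal_envelope) is not derivable from the premises, so it does not yield O(freeze_account).
No other premise forces O(freeze_account). An ideal world satisfying every premise can still have freeze_account false, so O(freeze_account) is not derivable.

No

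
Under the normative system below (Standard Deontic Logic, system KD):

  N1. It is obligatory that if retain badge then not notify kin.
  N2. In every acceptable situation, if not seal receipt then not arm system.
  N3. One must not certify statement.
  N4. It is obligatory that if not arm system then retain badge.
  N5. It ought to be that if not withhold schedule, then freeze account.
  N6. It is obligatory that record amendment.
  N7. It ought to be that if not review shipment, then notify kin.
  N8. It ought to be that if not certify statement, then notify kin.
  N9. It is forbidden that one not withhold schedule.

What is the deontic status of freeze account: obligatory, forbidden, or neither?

Premise 5 is O(¬withhold_schedule → freeze_account), but O(¬withhold_schedule) is not derivable from the premises, so it does not yield O(freeze_account).
No premise or chain of K-axiom applications forces O(freeze_account), and none forces O(¬freeze_account). So freeze_account is neither obligatory nor forbidden under these norms.

Neither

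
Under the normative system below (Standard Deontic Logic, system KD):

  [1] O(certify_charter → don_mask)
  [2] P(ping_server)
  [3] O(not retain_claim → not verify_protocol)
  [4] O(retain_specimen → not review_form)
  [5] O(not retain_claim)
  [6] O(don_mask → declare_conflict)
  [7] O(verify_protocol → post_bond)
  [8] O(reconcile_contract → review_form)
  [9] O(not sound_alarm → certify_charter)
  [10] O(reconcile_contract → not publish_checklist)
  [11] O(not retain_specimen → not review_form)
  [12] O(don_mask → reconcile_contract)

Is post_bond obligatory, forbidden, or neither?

Neither

Premise 7 is O(verify_protocol → post_bond), but O(verify_protocol) is not derivable from the premises, so it does not yield O(post_bond).
No premise or chain of K-axiom applications forces O(post_bond), and none forces O(not post_bond). So post_bond is neither obligatory nor forbidden under these norms.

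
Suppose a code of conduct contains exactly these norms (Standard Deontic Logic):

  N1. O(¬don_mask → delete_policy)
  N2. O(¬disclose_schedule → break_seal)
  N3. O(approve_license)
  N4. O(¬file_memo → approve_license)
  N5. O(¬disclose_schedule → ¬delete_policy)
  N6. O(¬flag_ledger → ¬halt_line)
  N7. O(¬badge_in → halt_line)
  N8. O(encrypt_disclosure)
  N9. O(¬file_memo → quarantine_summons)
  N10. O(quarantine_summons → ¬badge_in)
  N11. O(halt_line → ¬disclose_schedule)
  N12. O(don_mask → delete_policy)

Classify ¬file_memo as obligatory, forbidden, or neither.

Premises 1 and 12 are O(¬don_mask → delete_policy) and O(don_mask → delete_policy); every ideal world satisfies ¬don_mask or don_mask, so in either case delete_policy holds — hence O(delete_policy).
Premise 5, O(¬disclose_schedule → ¬delete_policy), contraposes to O(delete_policy → disclose_schedule); with O(delete_policy) we get O(disclose_schedule).
The contrapositive of premise 11 (O(halt_line → ¬disclose_schedule)) is O(disclose_schedule → ¬halt_line), and O(disclose_schedule) is already established, so O(¬halt_line).
The contrapositive of premise 7 (O(¬badge_in → halt_line)) is O(¬halt_line → badge_in), and O(¬halt_line) is already established, so O(badge_in).
Premise 10 is O(quarantine_summons → ¬badge_in); contrapositively O(badge_in → ¬quarantine_summons). Since O(badge_in) holds, K gives O(¬quarantine_summons).
Premise 9, O(¬file_memo → quarantine_summons), contraposes to O(¬quarantine_summons → file_memo); with O(¬quarantine_summons) we get O(file_memo).
Premises 2, 3, 4, 6, 8 do not contribute to this derivation.
Thus O(file_memo), which is F(¬file_memo): ¬file_memo is forbidden.

Forbidden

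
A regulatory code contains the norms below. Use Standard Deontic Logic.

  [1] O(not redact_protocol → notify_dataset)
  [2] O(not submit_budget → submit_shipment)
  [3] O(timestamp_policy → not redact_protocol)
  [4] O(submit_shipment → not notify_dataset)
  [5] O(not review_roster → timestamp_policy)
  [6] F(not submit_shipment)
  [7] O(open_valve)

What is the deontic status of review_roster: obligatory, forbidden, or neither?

Obligatory

Premise 6, F(not submit_shipment), is equivalent to O(submit_shipment).
Premise 4 is O(submit_shipment → not notify_dataset); since O(submit_shipment), deontic closure gives O(not notify_dataset).
Premise 1, O(not redact_protocol → notify_dataset), contraposes to O(not notify_dataset → redact_protocol); with O(not notify_dataset) we get O(redact_protocol).
Premise 3, O(timestamp_policy → not redact_protocol), contraposes to O(redact_protocol → not timestamp_policy); with O(redact_protocol) we get O(not timestamp_policy).
Premise 5 is O(not review_roster → timestamp_policy); contrapositively O(not timestamp_policy → review_roster). Since O(not timestamp_policy) holds, K gives O(review_roster).
Premises 2, 7 do not contribute to this derivation.
Hence review_roster is obligatory.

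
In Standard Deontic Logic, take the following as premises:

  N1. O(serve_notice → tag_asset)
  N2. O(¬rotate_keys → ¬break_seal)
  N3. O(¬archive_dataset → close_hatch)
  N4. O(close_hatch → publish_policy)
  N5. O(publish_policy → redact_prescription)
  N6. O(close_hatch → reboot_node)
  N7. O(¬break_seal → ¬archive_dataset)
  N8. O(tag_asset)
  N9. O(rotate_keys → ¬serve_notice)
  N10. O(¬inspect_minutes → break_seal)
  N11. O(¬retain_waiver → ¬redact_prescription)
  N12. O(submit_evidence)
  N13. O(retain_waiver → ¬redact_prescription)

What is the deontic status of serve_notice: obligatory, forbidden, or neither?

Forbidden

Premises 11 and 13 cover both cases: O(¬retain_waiver → ¬redact_prescription) and O(retain_waiver → ¬redact_prescription). Since ¬retain_waiver ∨ retain_waiver is a tautology, O(¬redact_prescription) follows.
Premise 5 is O(publish_policy → redact_prescription); contrapositively O(¬redact_prescription → ¬publish_policy). Since O(¬redact_prescription) holds, K gives O(¬publish_policy).
Premise 4, O(close_hatch → publish_policy), contraposes to O(¬publish_policy → ¬close_hatch); with O(¬publish_policy) we get O(¬close_hatch).
The contrapositive of premise 3 (O(¬archive_dataset → close_hatch)) is O(¬close_hatch → archive_dataset), and O(¬close_hatch) is already established, so O(archive_dataset).
Premise 7 is O(¬break_seal → ¬archive_dataset); contrapositively O(archive_dataset → break_seal). Since O(archive_dataset) holds, K gives O(break_seal).
The contrapositive of premise 2 (O(¬rotate_keys → ¬break_seal)) is O(break_seal → rotate_keys), and O(break_seal) is already established, so O(rotate_keys).
From O(rotate_keys) and premise 9, O(rotate_keys → ¬serve_notice), we obtain O(¬serve_notice).
Premises 1, 6, 8, 10, 12 do not contribute to this derivation.
Thus O(¬serve_notice), which is F(serve_notice): serve_notice is forbidden.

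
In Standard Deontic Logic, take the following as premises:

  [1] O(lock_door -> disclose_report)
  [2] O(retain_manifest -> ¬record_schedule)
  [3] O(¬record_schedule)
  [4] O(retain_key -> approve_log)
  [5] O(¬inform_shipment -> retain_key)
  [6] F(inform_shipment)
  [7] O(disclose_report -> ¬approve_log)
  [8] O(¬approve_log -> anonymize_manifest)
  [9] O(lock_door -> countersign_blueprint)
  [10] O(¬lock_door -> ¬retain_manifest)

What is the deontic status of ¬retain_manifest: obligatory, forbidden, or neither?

Obligatory

Premise 6 is F(inform_shipment), i.e. O(¬inform_shipment).
Applying K to premise 5 (O(¬inform_shipment -> retain_key)) and O(¬inform_shipment) yields O(retain_key).
From O(retain_key) and premise 4, O(retain_key -> approve_log), we obtain O(approve_log).
The contrapositive of premise 7 (O(disclose_report -> ¬approve_log)) is O(approve_log -> ¬disclose_report), and O(approve_log) is already established, so O(¬disclose_report).
Premise 1, O(lock_door -> disclose_report), contraposes to O(¬disclose_report -> ¬lock_door); with O(¬disclose_report) we get O(¬lock_door).
With premise 10, O(¬lock_door -> ¬retain_manifest), the K-axiom yields O(¬retain_manifest).
Premises 2, 3, 8, 9 do not contribute to this derivation.
Hence ¬retain_manifest is obligatory.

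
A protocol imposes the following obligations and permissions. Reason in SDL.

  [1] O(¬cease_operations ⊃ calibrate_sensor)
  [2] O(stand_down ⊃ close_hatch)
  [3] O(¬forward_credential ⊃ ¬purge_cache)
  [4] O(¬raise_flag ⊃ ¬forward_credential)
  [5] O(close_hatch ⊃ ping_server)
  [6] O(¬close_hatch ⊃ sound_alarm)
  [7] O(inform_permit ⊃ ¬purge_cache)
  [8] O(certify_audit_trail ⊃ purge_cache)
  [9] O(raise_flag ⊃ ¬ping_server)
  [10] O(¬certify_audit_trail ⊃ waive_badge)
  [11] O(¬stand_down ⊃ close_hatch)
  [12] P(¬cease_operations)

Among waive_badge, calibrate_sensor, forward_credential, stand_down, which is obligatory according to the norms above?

Premises 11 and 2 are O(¬stand_down ⊃ close_hatch) and O(stand_down ⊃ close_hatch); every ideal world satisfies ¬stand_down or stand_down, so in either case close_hatch holds — hence O(close_hatch).
With premise 5, O(close_hatch ⊃ ping_server), the K-axiom yields O(ping_server).
The contrapositive of premise 9 (O(raise_flag ⊃ ¬ping_server)) is O(ping_server ⊃ ¬raise_flag), and O(ping_server) is already established, so O(¬raise_flag).
With premise 4, O(¬raise_flag ⊃ ¬forward_credential), the K-axiom yields O(¬forward_credential).
Applying K to premise 3 (O(¬forward_credential ⊃ ¬purge_cache)) and O(¬forward_credential) yields O(¬purge_cache).
The contrapositive of premise 8 (O(certify_audit_trail ⊃ purge_cache)) is O(¬purge_cache ⊃ ¬certify_audit_trail), and O(¬purge_cache) is already established, so O(¬certify_audit_trail).
From O(¬certify_audit_trail) and premise 10, O(¬certify_audit_trail ⊃ waive_badge), we obtain O(waive_badge).
So O(waive_badge) holds — waive_badge is obligatory. None of the other listed options is made obligatory by any chain of premises.

waive_badge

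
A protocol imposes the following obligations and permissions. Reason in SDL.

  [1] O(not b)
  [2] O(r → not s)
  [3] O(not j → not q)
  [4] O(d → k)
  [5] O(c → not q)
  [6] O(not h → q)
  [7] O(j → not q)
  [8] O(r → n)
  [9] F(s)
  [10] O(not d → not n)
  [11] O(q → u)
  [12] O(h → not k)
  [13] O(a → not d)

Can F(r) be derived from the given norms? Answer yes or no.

By case analysis on not j: premise 3 gives O(not j → not q) and premise 7 gives O(j → not q), so O(not q) either way.
The contrapositive of premise 6 (O(not h → q)) is O(not q → h), and O(not q) is already established, so O(h).
From O(h) and premise 12, O(h → not k), we obtain O(not k).
The contrapositive of premise 4 (O(d → k)) is O(not k → not d), and O(not k) is already established, so O(not d).
Premise 10 is O(not d → not n); since O(not d), deontic closure gives O(not n).
Premise 8, O(r → n), contraposes to O(not n → not r); with O(not n) we get O(not r).
Premises 1, 2, 5, 9, 11, 13 do not contribute to this derivation.
So O(not r) holds, i.e. F(r). The claim follows.

Yes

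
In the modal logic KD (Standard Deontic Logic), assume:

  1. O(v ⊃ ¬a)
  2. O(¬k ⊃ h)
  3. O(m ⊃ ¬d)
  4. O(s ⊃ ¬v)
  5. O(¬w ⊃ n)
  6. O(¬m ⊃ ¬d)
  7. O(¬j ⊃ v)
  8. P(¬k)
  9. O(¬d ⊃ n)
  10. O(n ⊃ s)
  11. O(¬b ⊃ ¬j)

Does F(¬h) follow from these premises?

Premise 2 is O(¬k ⊃ h), but O(¬k) is not derivable from the premises (the permission P(¬k) asserts only ¬O(k), not O(¬k)), so it does not yield O(h).
No other premise forces O(h). An ideal world satisfying every premise can still have ¬h true, so F(¬h) is not derivable.

No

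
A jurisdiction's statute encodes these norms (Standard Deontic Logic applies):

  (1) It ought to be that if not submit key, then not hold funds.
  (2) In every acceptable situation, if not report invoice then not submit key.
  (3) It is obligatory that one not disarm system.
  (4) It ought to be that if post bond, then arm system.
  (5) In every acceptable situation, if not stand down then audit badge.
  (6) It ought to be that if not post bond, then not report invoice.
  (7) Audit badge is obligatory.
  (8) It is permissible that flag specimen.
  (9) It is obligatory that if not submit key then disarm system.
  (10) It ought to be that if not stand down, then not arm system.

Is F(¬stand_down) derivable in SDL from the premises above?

Premise 3 states O(¬disarm_system) outright.
Premise 9, O(¬submit_key → disarm_system), contraposes to O(¬disarm_system → submit_key); with O(¬disarm_system) we get O(submit_key).
Premise 2 is O(¬report_invoice → ¬submit_key); contrapositively O(submit_key → report_invoice). Since O(submit_key) holds, K gives O(report_invoice).
Premise 6, O(¬post_bond → ¬report_invoice), contraposes to O(report_invoice → post_bond); with O(report_invoice) we get O(post_bond).
With premise 4, O(post_bond → arm_system), the K-axiom yields O(arm_system).
The contrapositive of premise 10 (O(¬stand_down → ¬arm_system)) is O(arm_system → stand_down), and O(arm_system) is already established, so O(stand_down).
Premises 1, 5, 7, 8 do not contribute to this derivation.
So O(stand_down) holds, i.e. F(¬stand_down). The claim follows.

Yes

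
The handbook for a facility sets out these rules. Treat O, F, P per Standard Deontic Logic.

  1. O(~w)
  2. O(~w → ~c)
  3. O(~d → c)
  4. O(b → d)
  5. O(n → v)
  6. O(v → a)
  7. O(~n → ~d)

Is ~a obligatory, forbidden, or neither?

Forbidden

Premise 1 gives O(~w).
Premise 2 is O(~w → ~c); since O(~w), deontic closure gives O(~c).
The contrapositive of premise 3 (O(~d → c)) is O(~c → d), and O(~c) is already established, so O(d).
Premise 7 is O(~n → ~d); contrapositively O(d → n). Since O(d) holds, K gives O(n).
With premise 5, O(n → v), the K-axiom yields O(v).
From O(v) and premise 6, O(v → a), we obtain O(a).
Premise 4 does not contribute to this derivation.
Thus O(a), which is F(~a): ~a is forbidden.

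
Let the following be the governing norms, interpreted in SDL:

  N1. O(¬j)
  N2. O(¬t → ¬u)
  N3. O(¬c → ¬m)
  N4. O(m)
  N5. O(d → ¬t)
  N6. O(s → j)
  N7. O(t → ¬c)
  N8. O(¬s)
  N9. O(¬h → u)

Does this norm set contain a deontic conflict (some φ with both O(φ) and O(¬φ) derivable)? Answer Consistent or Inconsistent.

Premise 6 is O(s → j), but O(s) is not derivable from the premises, so it does not yield O(j).
So O(j) is not derivable, and the apparent clash with O(¬j) does not arise.
A world satisfying every obligation exists (e.g. c=true, d=false, h=true, j=false, m=true, s=false, t=false, u=false); no atom is both obligatory and forbidden, so the set is consistent.

Consistent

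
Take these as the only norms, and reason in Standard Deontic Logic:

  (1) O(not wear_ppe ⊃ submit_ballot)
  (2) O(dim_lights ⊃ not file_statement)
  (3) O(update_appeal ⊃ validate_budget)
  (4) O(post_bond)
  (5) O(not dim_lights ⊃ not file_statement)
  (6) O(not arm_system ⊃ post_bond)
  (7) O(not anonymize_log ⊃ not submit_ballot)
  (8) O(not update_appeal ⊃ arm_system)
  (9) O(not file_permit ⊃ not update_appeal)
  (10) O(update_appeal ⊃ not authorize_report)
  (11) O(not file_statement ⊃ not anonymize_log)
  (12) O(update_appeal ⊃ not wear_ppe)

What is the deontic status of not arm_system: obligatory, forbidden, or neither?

Forbidden

Premises 2 and 5 are O(dim_lights ⊃ not file_statement) and O(not dim_lights ⊃ not file_statement); every ideal world satisfies dim_lights or not dim_lights, so in either case not file_statement holds — hence O(not file_statement).
From O(not file_statement) and premise 11, O(not file_statement ⊃ not anonymize_log), we obtain O(not anonymize_log).
From O(not anonymize_log) and premise 7, O(not anonymize_log ⊃ not submit_ballot), we obtain O(not submit_ballot).
Premise 1 is O(not wear_ppe ⊃ submit_ballot); contrapositively O(not submit_ballot ⊃ wear_ppe). Since O(not submit_ballot) holds, K gives O(wear_ppe).
Premise 12 is O(update_appeal ⊃ not wear_ppe); contrapositively O(wear_ppe ⊃ not update_appeal). Since O(wear_ppe) holds, K gives O(not update_appeal).
From O(not update_appeal) and premise 8, O(not update_appeal ⊃ arm_system), we obtain O(arm_system).
Premises 3, 4, 6, 9, 10 do not contribute to this derivation.
Thus O(arm_system), which is F(not arm_system): not arm_system is forbidden.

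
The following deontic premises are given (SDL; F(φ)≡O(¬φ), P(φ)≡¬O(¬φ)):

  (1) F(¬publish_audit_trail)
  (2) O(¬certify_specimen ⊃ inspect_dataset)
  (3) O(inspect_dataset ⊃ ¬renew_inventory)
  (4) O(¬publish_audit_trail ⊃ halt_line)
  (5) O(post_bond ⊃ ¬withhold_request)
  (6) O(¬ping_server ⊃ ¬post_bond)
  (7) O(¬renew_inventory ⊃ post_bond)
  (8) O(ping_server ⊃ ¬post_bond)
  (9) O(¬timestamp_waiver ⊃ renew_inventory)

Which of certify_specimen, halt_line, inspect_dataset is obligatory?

By case analysis on ping_server: premise 8 gives O(ping_server ⊃ ¬post_bond) and premise 6 gives O(¬ping_server ⊃ ¬post_bond), so O(¬post_bond) either way.
Premise 7, O(¬renew_inventory ⊃ post_bond), contraposes to O(¬post_bond ⊃ renew_inventory); with O(¬post_bond) we get O(renew_inventory).
Premise 3 is O(inspect_dataset ⊃ ¬renew_inventory); contrapositively O(renew_inventory ⊃ ¬inspect_dataset). Since O(renew_inventory) holds, K gives O(¬inspect_dataset).
Premise 2 is O(¬certify_specimen ⊃ inspect_dataset); contrapositively O(¬inspect_dataset ⊃ certify_specimen). Since O(¬inspect_dataset) holds, K gives O(certify_specimen).
So O(certify_specimen) holds — certify_specimen is obligatory. None of the other listed options is made obligatory by any chain of premises.

certify_specimen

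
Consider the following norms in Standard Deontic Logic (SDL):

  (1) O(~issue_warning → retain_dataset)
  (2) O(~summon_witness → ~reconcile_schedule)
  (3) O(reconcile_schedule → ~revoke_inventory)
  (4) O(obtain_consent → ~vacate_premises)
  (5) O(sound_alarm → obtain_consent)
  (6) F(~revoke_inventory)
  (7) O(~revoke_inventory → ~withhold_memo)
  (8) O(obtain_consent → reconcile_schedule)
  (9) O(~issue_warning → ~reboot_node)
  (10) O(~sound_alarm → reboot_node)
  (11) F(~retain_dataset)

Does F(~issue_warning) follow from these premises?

Premise 6, F(~revoke_inventory), is equivalent to O(revoke_inventory).
Premise 3 is O(reconcile_schedule → ~revoke_inventory); contrapositively O(revoke_inventory → ~reconcile_schedule). Since O(revoke_inventory) holds, K gives O(~reconcile_schedule).
Premise 8, O(obtain_consent → reconcile_schedule), contraposes to O(~reconcile_schedule → ~obtain_consent); with O(~reconcile_schedule) we get O(~obtain_consent).
The contrapositive of premise 5 (O(sound_alarm → obtain_consent)) is O(~obtain_consent → ~sound_alarm), and O(~obtain_consent) is already established, so O(~sound_alarm).
From O(~sound_alarm) and premise 10, O(~sound_alarm → reboot_node), we obtain O(reboot_node).
Premise 9 is O(~issue_warning → ~reboot_node); contrapositively O(reboot_node → issue_warning). Since O(reboot_node) holds, K gives O(issue_warning).
Premises 1, 2, 4, 7, 11 do not contribute to this derivation.
So O(issue_warning) holds, i.e. F(~issue_warning). The claim follows.

Yes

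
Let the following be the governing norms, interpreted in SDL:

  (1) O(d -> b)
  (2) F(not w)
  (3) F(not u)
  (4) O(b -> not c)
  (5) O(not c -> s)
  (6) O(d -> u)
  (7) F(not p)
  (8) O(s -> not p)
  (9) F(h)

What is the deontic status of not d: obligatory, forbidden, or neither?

Premise 7 is F(not p), i.e. O(p).
Premise 8, O(s -> not p), contraposes to O(p -> not s); with O(p) we get O(not s).
Premise 5, O(not c -> s), contraposes to O(not s -> c); with O(not s) we get O(c).
Premise 4, O(b -> not c), contraposes to O(c -> not b); with O(c) we get O(not b).
Premise 1 is O(d -> b); contrapositively O(not b -> not d). Since O(not b) holds, K gives O(not d).
Premises 2, 3, 6, 9 do not contribute to this derivation.
Hence not d is obligatory.

Obligatory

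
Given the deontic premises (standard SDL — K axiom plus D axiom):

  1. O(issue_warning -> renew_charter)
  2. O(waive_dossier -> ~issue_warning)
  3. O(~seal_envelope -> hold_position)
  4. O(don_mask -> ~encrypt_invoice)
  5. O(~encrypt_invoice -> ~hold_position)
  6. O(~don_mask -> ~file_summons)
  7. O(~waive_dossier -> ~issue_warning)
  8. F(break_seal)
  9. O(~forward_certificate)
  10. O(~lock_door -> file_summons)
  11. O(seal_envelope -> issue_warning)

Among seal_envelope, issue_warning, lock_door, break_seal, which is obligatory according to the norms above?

lock_door

Premises 7 and 2 cover both cases: O(~waive_dossier -> ~issue_warning) and O(waive_dossier -> ~issue_warning). Since ~waive_dossier ∨ waive_dossier is a tautology, O(~issue_warning) follows.
Premise 11 is O(seal_envelope -> issue_warning); contrapositively O(~issue_warning -> ~seal_envelope). Since O(~issue_warning) holds, K gives O(~seal_envelope).
From O(~seal_envelope) and premise 3, O(~seal_envelope -> hold_position), we obtain O(hold_position).
Premise 5 is O(~encrypt_invoice -> ~hold_position); contrapositively O(hold_position -> encrypt_invoice). Since O(hold_position) holds, K gives O(encrypt_invoice).
Premise 4, O(don_mask -> ~encrypt_invoice), contraposes to O(encrypt_invoice -> ~don_mask); with O(encrypt_invoice) we get O(~don_mask).
With premise 6, O(~don_mask -> ~file_summons), the K-axiom yields O(~file_summons).
Premise 10 is O(~lock_door -> file_summons); contrapositively O(~file_summons -> lock_door). Since O(~file_summons) holds, K gives O(lock_door).
So O(lock_door) holds — lock_door is obligatory. None of the other listed options is made obligatory by any chain of premises.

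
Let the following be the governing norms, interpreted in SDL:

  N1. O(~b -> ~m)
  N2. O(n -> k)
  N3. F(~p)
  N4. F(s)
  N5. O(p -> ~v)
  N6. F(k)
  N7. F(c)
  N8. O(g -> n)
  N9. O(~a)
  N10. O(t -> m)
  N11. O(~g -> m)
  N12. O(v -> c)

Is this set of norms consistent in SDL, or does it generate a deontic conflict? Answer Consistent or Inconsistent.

Premise 12 is O(v -> c), but O(v) is not derivable from the premises, so it does not yield O(c).
So O(c) is not derivable, and the apparent clash with O(~c) does not arise.
A world satisfying every obligation exists (e.g. a=false, b=true, c=false, g=false, k=false, m=true, n=false, p=true, s=false, t=false, v=false); no atom is both obligatory and forbidden, so the set is consistent.

Consistent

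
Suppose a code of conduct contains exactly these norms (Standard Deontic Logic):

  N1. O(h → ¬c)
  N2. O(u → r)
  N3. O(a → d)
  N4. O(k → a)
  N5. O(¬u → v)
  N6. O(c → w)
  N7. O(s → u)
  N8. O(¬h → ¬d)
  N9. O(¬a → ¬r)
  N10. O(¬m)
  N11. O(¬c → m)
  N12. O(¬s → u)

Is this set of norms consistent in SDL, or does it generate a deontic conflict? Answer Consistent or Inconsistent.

Inconsistent

By case analysis on ¬s: premise 12 gives O(¬s → u) and premise 7 gives O(s → u), so O(u) either way.
Applying K to premise 2 (O(u → r)) and O(u) yields O(r).
Premise 9 is O(¬a → ¬r); contrapositively O(r → a). Since O(r) holds, K gives O(a).
Premise 3 is O(a → d); since O(a), deontic closure gives O(d).
Premise 8 is O(¬h → ¬d); contrapositively O(d → h). Since O(d) holds, K gives O(h).
With premise 1, O(h → ¬c), the K-axiom yields O(¬c).
With premise 11, O(¬c → m), the K-axiom yields O(m).
But premise 10 directly asserts O(¬m).
We now have both O(m) and O(¬m) — m is simultaneously obligatory and forbidden, violating the D-axiom.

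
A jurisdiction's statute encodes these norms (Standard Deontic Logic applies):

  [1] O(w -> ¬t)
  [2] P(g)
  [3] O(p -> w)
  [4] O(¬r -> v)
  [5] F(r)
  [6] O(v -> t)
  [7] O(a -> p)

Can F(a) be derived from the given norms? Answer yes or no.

Premise 5, F(r), is equivalent to O(¬r).
Premise 4 is O(¬r -> v); since O(¬r), deontic closure gives O(v).
Applying K to premise 6 (O(v -> t)) and O(v) yields O(t).
The contrapositive of premise 1 (O(w -> ¬t)) is O(t -> ¬w), and O(t) is already established, so O(¬w).
The contrapositive of premise 3 (O(p -> w)) is O(¬w -> ¬p), and O(¬w) is already established, so O(¬p).
The contrapositive of premise 7 (O(a -> p)) is O(¬p -> ¬a), and O(¬p) is already established, so O(¬a).
Premise 2 does not contribute to this derivation.
So O(¬a) holds, i.e. F(a). The claim follows.

Yes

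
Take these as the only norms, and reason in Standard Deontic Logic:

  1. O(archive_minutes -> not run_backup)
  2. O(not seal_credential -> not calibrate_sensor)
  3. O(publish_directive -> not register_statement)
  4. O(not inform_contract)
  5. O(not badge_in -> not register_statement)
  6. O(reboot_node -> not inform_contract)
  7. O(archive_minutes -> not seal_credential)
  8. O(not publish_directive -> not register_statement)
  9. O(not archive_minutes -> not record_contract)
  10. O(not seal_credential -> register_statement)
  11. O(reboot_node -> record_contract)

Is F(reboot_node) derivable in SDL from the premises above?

By case analysis on publish_directive: premise 3 gives O(publish_directive -> not register_statement) and premise 8 gives O(not publish_directive -> not register_statement), so O(not register_statement) either way.
Premise 10 is O(not seal_credential -> register_statement); contrapositively O(not register_statement -> seal_credential). Since O(not register_statement) holds, K gives O(seal_credential).
Premise 7, O(archive_minutes -> not seal_credential), contraposes to O(seal_credential -> not archive_minutes); with O(seal_credential) we get O(not archive_minutes).
From O(not archive_minutes) and premise 9, O(not archive_minutes -> not record_contract), we obtain O(not record_contract).
Premise 11 is O(reboot_node -> record_contract); contrapositively O(not record_contract -> not reboot_node). Since O(not record_contract) holds, K gives O(not reboot_node).
Premises 1, 2, 4, 5, 6 do not contribute to this derivation.
So O(not reboot_node) holds, i.e. F(reboot_node). The claim follows.

Yes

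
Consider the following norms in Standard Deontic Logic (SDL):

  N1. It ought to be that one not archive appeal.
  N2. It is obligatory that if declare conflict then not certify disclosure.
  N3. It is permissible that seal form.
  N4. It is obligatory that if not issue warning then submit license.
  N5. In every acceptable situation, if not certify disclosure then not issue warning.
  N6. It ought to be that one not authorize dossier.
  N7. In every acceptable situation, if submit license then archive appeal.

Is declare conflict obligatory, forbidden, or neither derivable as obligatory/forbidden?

Forbidden

Premise 1 states O(¬archive_appeal) outright.
The contrapositive of premise 7 (O(submit_license → archive_appeal)) is O(¬archive_appeal → ¬submit_license), and O(¬archive_appeal) is already established, so O(¬submit_license).
Premise 4 is O(¬issue_warning → submit_license); contrapositively O(¬submit_license → issue_warning). Since O(¬submit_license) holds, K gives O(issue_warning).
Premise 5 is O(¬certify_disclosure → ¬issue_warning); contrapositively O(issue_warning → certify_disclosure). Since O(issue_warning) holds, K gives O(certify_disclosure).
Premise 2, O(declare_conflict → ¬certify_disclosure), contraposes to O(certify_disclosure → ¬declare_conflict); with O(certify_disclosure) we get O(¬declare_conflict).
Premises 3, 6 do not contribute to this derivation.
Thus O(¬declare_conflict), which is F(declare_conflict): declare_conflict is forbidden.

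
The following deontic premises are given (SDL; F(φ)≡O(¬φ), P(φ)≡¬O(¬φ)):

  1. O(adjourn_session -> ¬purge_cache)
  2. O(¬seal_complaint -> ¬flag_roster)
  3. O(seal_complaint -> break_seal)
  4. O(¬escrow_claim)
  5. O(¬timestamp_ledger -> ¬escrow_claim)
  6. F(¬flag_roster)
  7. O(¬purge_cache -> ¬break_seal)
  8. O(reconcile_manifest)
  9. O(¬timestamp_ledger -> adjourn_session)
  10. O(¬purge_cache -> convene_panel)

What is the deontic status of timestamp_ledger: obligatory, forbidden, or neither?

Obligatory

Premise 6 is F(¬flag_roster), i.e. O(flag_roster).
Premise 2, O(¬seal_complaint -> ¬flag_roster), contraposes to O(flag_roster -> seal_complaint); with O(flag_roster) we get O(seal_complaint).
From O(seal_complaint) and premise 3, O(seal_complaint -> break_seal), we obtain O(break_seal).
Premise 7, O(¬purge_cache -> ¬break_seal), contraposes to O(break_seal -> purge_cache); with O(break_seal) we get O(purge_cache).
The contrapositive of premise 1 (O(adjourn_session -> ¬purge_cache)) is O(purge_cache -> ¬adjourn_session), and O(purge_cache) is already established, so O(¬adjourn_session).
The contrapositive of premise 9 (O(¬timestamp_ledger -> adjourn_session)) is O(¬adjourn_session -> timestamp_ledger), and O(¬adjourn_session) is already established, so O(timestamp_ledger).
Premises 4, 5, 8, 10 do not contribute to this derivation.
Hence timestamp_ledger is obligatory.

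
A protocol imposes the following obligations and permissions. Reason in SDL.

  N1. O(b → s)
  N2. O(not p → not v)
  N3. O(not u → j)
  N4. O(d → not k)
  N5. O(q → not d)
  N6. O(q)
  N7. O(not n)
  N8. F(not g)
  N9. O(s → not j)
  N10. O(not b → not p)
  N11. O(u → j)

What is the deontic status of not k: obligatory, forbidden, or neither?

Premise 4 is O(d → not k), but O(d) is not derivable from the premises, so it does not yield O(not k).
No premise or chain of K-axiom applications forces O(not k), and none forces O(k). So not k is neither obligatory nor forbidden under these norms.

Neither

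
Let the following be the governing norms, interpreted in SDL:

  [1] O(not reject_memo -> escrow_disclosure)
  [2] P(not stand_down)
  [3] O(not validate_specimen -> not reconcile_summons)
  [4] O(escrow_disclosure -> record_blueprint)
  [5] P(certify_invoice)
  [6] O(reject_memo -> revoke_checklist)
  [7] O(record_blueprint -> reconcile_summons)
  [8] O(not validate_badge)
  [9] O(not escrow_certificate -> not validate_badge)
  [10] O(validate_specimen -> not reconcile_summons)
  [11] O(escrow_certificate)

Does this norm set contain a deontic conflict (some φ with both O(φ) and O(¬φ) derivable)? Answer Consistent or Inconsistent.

Premise 9 is O(not escrow_certificate -> not validate_badge); even if O(not validate_badge) held, inferring O(not escrow_certificate) would be affirming the consequent — invalid.
So O(not escrow_certificate) is not derivable, and the apparent clash with O(escrow_certificate) does not arise.
A world satisfying every obligation exists (e.g. certify_invoice=false, escrow_certificate=true, escrow_disclosure=false, reconcile_summons=false, record_blueprint=false, reject_memo=true, revoke_checklist=true, stand_down=false, validate_badge=false, validate_specimen=false); no atom is both obligatory and forbidden, so the set is consistent.

Consistent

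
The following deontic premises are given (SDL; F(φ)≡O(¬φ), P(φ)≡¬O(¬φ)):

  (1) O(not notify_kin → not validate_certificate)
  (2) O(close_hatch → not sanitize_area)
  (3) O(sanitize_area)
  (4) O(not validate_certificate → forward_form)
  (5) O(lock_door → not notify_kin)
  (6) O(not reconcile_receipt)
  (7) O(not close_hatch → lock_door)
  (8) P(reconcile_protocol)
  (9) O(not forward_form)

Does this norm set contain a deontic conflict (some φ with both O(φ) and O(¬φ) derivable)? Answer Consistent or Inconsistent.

Inconsistent

Premise 3 states O(sanitize_area) outright.
The contrapositive of premise 2 (O(close_hatch → not sanitize_area)) is O(sanitize_area → not close_hatch), and O(sanitize_area) is already established, so O(not close_hatch).
Premise 7 is O(not close_hatch → lock_door); since O(not close_hatch), deontic closure gives O(lock_door).
Premise 5 is O(lock_door → not notify_kin); since O(lock_door), deontic closure gives O(not notify_kin).
Applying K to premise 1 (O(not notify_kin → not validate_certificate)) and O(not notify_kin) yields O(not validate_certificate).
Applying K to premise 4 (O(not validate_certificate → forward_form)) and O(not validate_certificate) yields O(forward_form).
But premise 9 directly asserts O(not forward_form).
We now have both O(forward_form) and O(not forward_form) — forward_form is simultaneously obligatory and forbidden, violating the D-axiom.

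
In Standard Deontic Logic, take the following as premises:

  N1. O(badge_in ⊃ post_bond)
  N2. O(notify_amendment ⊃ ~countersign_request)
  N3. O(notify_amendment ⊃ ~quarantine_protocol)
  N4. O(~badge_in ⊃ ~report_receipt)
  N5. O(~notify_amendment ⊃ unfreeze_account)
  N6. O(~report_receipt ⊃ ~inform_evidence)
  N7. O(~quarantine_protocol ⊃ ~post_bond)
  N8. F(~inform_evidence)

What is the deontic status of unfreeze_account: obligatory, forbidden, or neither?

F(~inform_evidence) at premise 8 means O(inform_evidence).
Premise 6, O(~report_receipt ⊃ ~inform_evidence), contraposes to O(inform_evidence ⊃ report_receipt); with O(inform_evidence) we get O(report_receipt).
Premise 4, O(~badge_in ⊃ ~report_receipt), contraposes to O(report_receipt ⊃ badge_in); with O(report_receipt) we get O(badge_in).
With premise 1, O(badge_in ⊃ post_bond), the K-axiom yields O(post_bond).
The contrapositive of premise 7 (O(~quarantine_protocol ⊃ ~post_bond)) is O(post_bond ⊃ quarantine_protocol), and O(post_bond) is already established, so O(quarantine_protocol).
Premise 3 is O(notify_amendment ⊃ ~quarantine_protocol); contrapositively O(quarantine_protocol ⊃ ~notify_amendment). Since O(quarantine_protocol) holds, K gives O(~notify_amendment).
Applying K to premise 5 (O(~notify_amendment ⊃ unfreeze_account)) and O(~notify_amendment) yields O(unfreeze_account).
Premise 2 does not contribute to this derivation.
Hence unfreeze_account is obligatory.

Obligatory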